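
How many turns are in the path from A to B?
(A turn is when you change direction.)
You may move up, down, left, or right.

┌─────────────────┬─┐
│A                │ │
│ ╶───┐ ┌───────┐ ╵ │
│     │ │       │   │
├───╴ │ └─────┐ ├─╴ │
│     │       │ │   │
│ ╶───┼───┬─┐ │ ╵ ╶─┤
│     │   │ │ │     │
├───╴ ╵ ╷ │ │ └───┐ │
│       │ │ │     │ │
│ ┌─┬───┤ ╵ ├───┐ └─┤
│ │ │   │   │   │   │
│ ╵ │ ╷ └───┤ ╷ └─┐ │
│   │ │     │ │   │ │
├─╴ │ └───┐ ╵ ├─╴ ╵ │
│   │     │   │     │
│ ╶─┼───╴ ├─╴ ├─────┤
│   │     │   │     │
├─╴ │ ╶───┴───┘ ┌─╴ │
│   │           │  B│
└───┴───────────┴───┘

Directions: right, right, right, down, down, right, right, right, down, down, right, right, down, right, down, down, left, up, left, up, left, down, down, left, up, left, left, up, left, down, down, right, right, down, left, left, down, right, right, right, right, right, up, right, right, down
Number of turns: 27

Solution:

┌─────────────────┬─┐
│A → → ↓          │ │
│ ╶───┐ ┌───────┐ ╵ │
│     │↓│       │   │
├───╴ │ └─────┐ ├─╴ │
│     │↳ → → ↓│ │   │
│ ╶───┼───┬─┐ │ ╵ ╶─┤
│     │   │ │↓│     │
├───╴ ╵ ╷ │ │ └───┐ │
│       │ │ │↳ → ↓│ │
│ ┌─┬───┤ ╵ ├───┐ └─┤
│ │ │↓ ↰│   │↓ ↰│↳ ↓│
│ ╵ │ ╷ └───┤ ╷ └─┐ │
│   │↓│↑ ← ↰│↓│↑ ↰│↓│
├─╴ │ └───┐ ╵ ├─╴ ╵ │
│   │↳ → ↓│↑ ↲│  ↑ ↲│
│ ╶─┼───╴ ├─╴ ├─────┤
│   │↓ ← ↲│   │↱ → ↓│
├─╴ │ ╶───┴───┘ ┌─╴ │
│   │↳ → → → → ↑│  B│
└───┴───────────┴───┘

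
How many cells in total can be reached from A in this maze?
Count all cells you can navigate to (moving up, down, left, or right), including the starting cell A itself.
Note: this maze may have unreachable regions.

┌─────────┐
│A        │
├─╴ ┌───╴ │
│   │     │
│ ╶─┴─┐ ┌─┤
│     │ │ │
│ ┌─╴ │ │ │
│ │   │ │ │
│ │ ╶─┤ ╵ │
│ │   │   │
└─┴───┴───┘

Using BFS/flood-fill to find all reachable cells from A:
Maze size: 5 × 5 = 25 total cells
All cells are reachable — the maze is fully connected.
Reachable cells: 25

Reachable region (· marks reachable cells):

┌─────────┐
│A · · · ·│
├─╴ ┌───╴ │
│· ·│· · ·│
│ ╶─┴─┐ ┌─┤
│· · ·│·│·│
│ ┌─╴ │ │ │
│·│· ·│·│·│
│ │ ╶─┤ ╵ │
│·│· ·│· ·│
└─┴───┴───┘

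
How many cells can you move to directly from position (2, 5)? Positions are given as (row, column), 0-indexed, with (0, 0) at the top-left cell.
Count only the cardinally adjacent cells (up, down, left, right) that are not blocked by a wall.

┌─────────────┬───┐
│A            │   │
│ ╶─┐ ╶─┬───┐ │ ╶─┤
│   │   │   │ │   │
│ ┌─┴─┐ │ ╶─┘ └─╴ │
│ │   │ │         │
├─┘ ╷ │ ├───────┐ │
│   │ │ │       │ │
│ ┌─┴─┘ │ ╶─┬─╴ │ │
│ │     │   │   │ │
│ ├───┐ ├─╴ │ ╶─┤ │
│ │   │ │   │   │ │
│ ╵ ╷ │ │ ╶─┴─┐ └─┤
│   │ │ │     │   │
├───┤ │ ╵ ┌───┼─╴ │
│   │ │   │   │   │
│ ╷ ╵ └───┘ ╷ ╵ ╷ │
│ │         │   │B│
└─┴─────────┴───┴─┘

Checking passable neighbors of (2, 5):
Neighbors: (2, 4), (2, 6)
Count: 2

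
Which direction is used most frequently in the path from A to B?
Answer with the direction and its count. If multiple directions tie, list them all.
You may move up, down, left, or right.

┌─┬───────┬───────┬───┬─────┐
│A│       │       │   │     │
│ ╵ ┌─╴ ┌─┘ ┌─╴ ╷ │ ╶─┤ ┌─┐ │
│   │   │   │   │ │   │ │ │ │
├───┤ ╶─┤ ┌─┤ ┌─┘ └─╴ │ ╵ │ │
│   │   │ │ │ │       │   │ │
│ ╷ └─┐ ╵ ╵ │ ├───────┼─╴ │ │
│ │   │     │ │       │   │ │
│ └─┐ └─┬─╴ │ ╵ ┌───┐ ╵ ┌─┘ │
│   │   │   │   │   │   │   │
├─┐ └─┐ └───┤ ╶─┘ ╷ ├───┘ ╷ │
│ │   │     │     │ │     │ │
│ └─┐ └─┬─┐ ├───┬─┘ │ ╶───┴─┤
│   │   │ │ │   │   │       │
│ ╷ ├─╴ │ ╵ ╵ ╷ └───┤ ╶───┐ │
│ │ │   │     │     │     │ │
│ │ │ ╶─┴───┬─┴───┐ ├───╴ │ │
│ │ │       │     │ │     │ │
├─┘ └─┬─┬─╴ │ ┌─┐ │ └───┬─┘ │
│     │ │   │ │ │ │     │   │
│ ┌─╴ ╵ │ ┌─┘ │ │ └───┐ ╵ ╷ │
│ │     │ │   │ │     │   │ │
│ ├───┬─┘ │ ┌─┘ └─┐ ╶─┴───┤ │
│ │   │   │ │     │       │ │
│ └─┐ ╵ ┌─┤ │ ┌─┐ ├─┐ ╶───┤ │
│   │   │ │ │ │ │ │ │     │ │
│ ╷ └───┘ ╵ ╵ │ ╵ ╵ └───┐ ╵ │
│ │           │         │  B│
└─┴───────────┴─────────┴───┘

Directions: down, right, up, right, right, down, left, down, right, down, right, up, up, right, up, right, right, down, left, down, down, down, right, up, right, right, right, down, right, up, right, up, left, up, up, right, right, down, down, down, down, left, down, left, left, down, right, right, right, down, down, down, down, down, down, down
Counts: {'down': 22, 'right': 19, 'up': 9, 'left': 6}
Most common: down (22 times)

Solution:

┌─┬───────┬───────┬───┬─────┐
│A│↱ → ↓  │↱ → ↓  │   │↱ → ↓│
│ ╵ ┌─╴ ┌─┘ ┌─╴ ╷ │ ╶─┤ ┌─┐ │
│↳ ↑│↓ ↲│↱ ↑│↓ ↲│ │   │↑│ │↓│
├───┤ ╶─┤ ┌─┤ ┌─┘ └─╴ │ ╵ │ │
│   │↳ ↓│↑│ │↓│       │↑ ↰│↓│
│ ╷ └─┐ ╵ ╵ │ ├───────┼─╴ │ │
│ │   │↳ ↑  │↓│↱ → → ↓│↱ ↑│↓│
│ └─┐ └─┬─╴ │ ╵ ┌───┐ ╵ ┌─┘ │
│   │   │   │↳ ↑│   │↳ ↑│↓ ↲│
├─┐ └─┐ └───┤ ╶─┘ ╷ ├───┘ ╷ │
│ │   │     │     │ │↓ ← ↲│ │
│ └─┐ └─┬─┐ ├───┬─┘ │ ╶───┴─┤
│   │   │ │ │   │   │↳ → → ↓│
│ ╷ ├─╴ │ ╵ ╵ ╷ └───┤ ╶───┐ │
│ │ │   │     │     │     │↓│
│ │ │ ╶─┴───┬─┴───┐ ├───╴ │ │
│ │ │       │     │ │     │↓│
├─┘ └─┬─┬─╴ │ ┌─┐ │ └───┬─┘ │
│     │ │   │ │ │ │     │  ↓│
│ ┌─╴ ╵ │ ┌─┘ │ │ └───┐ ╵ ╷ │
│ │     │ │   │ │     │   │↓│
│ ├───┬─┘ │ ┌─┘ └─┐ ╶─┴───┤ │
│ │   │   │ │     │       │↓│
│ └─┐ ╵ ┌─┤ │ ┌─┐ ├─┐ ╶───┤ │
│   │   │ │ │ │ │ │ │     │↓│
│ ╷ └───┘ ╵ ╵ │ ╵ ╵ └───┐ ╵ │
│ │           │         │  B│
└─┴───────────┴─────────┴───┘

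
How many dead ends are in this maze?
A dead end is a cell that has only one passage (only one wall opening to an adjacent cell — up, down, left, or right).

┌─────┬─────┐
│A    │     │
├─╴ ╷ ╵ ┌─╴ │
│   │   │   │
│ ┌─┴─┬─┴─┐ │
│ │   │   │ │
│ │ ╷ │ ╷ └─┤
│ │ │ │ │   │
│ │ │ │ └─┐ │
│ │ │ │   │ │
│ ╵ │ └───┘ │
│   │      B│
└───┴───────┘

Checking each cell for number of passages:

Dead ends found at positions:
  (0, 0)
  (1, 4)
  (2, 5)
  (4, 4)
Total dead ends: 4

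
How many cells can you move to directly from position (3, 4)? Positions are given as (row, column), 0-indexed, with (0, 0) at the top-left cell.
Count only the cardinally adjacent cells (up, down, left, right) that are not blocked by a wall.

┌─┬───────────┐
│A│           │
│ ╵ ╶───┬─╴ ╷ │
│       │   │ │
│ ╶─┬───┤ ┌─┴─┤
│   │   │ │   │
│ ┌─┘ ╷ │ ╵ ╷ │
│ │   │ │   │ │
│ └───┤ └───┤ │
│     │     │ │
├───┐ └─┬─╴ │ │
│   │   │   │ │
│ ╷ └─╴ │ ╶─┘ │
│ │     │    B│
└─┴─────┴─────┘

Checking passable neighbors of (3, 4):
Neighbors: (2, 4), (3, 5)
Count: 2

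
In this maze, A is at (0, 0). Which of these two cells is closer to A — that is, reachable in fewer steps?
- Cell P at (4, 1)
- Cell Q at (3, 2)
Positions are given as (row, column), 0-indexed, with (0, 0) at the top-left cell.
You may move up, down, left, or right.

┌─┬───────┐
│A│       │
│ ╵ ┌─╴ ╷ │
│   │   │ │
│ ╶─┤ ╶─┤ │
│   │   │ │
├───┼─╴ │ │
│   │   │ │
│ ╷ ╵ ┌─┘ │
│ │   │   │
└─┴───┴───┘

Shortest path A → P at (4, 1): 13 steps
Shortest path A → Q at (3, 2): 11 steps

Q is closer (11 steps vs 13 steps).

Path to P:

┌─┬───────┐
│A│↱ → ↓  │
│ ╵ ┌─╴ ╷ │
│↳ ↑│↓ ↲│ │
│ ╶─┤ ╶─┤ │
│   │↳ ↓│ │
├───┼─╴ │ │
│   │↓ ↲│ │
│ ╷ ╵ ┌─┘ │
│ │P ↲│   │
└─┴───┴───┘

Path to Q:

┌─┬───────┐
│A│↱ → ↓  │
│ ╵ ┌─╴ ╷ │
│↳ ↑│↓ ↲│ │
│ ╶─┤ ╶─┤ │
│   │↳ ↓│ │
├───┼─╴ │ │
│   │Q ↲│ │
│ ╷ ╵ ┌─┘ │
│ │   │   │
└─┴───┴───┘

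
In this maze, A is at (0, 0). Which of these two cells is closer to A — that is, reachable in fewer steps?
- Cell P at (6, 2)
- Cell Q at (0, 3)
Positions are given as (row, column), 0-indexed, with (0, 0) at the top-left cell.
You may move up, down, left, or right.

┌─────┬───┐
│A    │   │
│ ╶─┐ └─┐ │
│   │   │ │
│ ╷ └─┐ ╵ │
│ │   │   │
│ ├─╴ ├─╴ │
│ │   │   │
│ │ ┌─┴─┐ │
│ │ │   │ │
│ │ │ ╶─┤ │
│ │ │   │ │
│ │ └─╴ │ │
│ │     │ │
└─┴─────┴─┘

Shortest path A → P at (6, 2): 10 steps
Shortest path A → Q at (0, 3): 9 steps

Q is closer (9 steps vs 10 steps).

Path to P:

┌─────┬───┐
│A    │   │
│ ╶─┐ └─┐ │
│↳ ↓│   │ │
│ ╷ └─┐ ╵ │
│ │↳ ↓│   │
│ ├─╴ ├─╴ │
│ │↓ ↲│   │
│ │ ┌─┴─┐ │
│ │↓│   │ │
│ │ │ ╶─┤ │
│ │↓│   │ │
│ │ └─╴ │ │
│ │↳ P  │ │
└─┴─────┴─┘

Path to Q:

┌─────┬───┐
│A → ↓│Q ↰│
│ ╶─┐ └─┐ │
│   │↳ ↓│↑│
│ ╷ └─┐ ╵ │
│ │   │↳ ↑│
│ ├─╴ ├─╴ │
│ │   │   │
│ │ ┌─┴─┐ │
│ │ │   │ │
│ │ │ ╶─┤ │
│ │ │   │ │
│ │ └─╴ │ │
│ │     │ │
└─┴─────┴─┘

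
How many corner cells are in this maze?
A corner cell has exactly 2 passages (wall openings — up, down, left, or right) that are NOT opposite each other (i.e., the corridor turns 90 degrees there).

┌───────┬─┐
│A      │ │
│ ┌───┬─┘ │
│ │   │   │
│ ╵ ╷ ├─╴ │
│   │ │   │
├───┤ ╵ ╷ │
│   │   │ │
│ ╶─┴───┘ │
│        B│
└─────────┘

Counting corner cells (2 non-opposite passages):
Total corners: 11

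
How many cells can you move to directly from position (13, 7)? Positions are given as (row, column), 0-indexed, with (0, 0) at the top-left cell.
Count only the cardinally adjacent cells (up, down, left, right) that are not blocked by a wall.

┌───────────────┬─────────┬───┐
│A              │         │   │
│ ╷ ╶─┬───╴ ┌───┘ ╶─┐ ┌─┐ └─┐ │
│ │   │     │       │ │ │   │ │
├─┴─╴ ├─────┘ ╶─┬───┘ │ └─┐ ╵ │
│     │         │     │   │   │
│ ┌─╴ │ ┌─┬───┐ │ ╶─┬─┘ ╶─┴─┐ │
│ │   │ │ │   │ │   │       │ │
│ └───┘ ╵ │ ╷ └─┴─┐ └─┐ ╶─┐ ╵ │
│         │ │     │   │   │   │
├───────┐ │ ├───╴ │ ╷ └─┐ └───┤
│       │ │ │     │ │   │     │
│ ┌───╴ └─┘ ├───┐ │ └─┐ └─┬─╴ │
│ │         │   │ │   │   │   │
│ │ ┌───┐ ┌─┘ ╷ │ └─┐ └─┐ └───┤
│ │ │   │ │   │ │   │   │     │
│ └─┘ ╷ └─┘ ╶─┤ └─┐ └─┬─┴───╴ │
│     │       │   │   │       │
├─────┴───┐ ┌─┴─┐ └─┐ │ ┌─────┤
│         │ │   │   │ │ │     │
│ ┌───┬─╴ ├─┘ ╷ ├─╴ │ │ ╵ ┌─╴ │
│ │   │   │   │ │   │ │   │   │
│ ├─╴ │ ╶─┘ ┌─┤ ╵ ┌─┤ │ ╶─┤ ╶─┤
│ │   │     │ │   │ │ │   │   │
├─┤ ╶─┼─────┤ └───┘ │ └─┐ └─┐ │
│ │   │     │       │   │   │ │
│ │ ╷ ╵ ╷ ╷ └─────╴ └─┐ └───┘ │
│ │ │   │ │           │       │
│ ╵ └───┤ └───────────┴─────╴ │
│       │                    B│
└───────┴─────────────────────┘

Checking passable neighbors of (13, 7):
Neighbors: (13, 6), (13, 8)
Count: 2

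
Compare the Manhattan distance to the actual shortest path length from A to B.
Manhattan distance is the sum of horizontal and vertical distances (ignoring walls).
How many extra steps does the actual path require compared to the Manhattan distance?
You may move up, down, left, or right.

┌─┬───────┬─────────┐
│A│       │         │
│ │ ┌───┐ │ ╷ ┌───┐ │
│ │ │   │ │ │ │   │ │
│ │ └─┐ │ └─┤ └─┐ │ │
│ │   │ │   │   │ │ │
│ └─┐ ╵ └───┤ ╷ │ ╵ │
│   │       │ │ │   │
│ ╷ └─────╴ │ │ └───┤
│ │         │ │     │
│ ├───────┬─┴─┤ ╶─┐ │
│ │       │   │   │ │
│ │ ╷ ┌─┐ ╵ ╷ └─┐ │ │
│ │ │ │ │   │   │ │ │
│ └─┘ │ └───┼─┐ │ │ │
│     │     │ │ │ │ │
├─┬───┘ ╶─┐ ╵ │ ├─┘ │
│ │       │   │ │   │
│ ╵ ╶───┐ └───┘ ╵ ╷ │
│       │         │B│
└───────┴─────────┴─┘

Manhattan distance: |9 - 0| + |9 - 0| = 18
Actual path length: 26
Extra steps: 26 - 18 = 8

Solution:

┌─┬───────┬─────────┐
│A│       │         │
│ │ ┌───┐ │ ╷ ┌───┐ │
│↓│ │   │ │ │ │   │ │
│ │ └─┐ │ └─┤ └─┐ │ │
│↓│   │ │   │   │ │ │
│ └─┐ ╵ └───┤ ╷ │ ╵ │
│↓  │       │ │ │   │
│ ╷ └─────╴ │ │ └───┤
│↓│         │ │     │
│ ├───────┬─┴─┤ ╶─┐ │
│↓│  ↱ → ↓│↱ ↓│   │ │
│ │ ╷ ┌─┐ ╵ ╷ └─┐ │ │
│↓│ │↑│ │↳ ↑│↳ ↓│ │ │
│ └─┘ │ └───┼─┐ │ │ │
│↳ → ↑│     │ │↓│ │ │
├─┬───┘ ╶─┐ ╵ │ ├─┘ │
│ │       │   │↓│↱ ↓│
│ ╵ ╶───┐ └───┘ ╵ ╷ │
│       │      ↳ ↑│B│
└───────┴─────────┴─┘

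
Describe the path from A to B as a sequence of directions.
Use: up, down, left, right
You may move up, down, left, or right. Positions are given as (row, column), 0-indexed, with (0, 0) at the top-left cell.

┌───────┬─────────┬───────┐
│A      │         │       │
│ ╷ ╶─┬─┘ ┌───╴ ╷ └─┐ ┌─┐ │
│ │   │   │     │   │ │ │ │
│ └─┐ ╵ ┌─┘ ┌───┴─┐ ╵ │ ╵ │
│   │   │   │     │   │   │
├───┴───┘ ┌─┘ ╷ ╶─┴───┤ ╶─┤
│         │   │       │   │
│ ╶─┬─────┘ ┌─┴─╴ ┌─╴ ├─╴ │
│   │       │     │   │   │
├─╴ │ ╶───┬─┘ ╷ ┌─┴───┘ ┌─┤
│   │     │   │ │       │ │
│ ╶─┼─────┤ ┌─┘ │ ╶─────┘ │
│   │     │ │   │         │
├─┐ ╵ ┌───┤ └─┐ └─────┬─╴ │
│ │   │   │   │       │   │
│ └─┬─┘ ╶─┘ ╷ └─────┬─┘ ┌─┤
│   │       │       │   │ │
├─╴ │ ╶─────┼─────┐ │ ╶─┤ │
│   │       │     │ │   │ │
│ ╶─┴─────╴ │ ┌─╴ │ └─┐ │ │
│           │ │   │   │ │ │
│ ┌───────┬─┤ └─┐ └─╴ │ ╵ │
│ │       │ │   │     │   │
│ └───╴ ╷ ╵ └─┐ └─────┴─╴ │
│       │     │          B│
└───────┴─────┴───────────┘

Finding the path and converting it to directions:
Path through cells: (0,0) → (0,1) → (1,1) → (1,2) → (2,2) → (2,3) → (1,3) → (1,4) → (0,4) → (0,5) → (0,6) → (0,7) → (0,8) → (1,8) → (1,9) → (2,9) → (2,10) → (1,10) → (0,10) → (0,11) → (0,12) → (1,12) → (2,12) → (2,11) → (3,11) → (3,12) → (4,12) → (4,11) → (5,11) → (5,10) → (5,9) → (5,8) → (6,8) → (6,9) → (6,10) → (6,11) → (6,12) → (7,12) → (7,11) → (8,11) → (8,10) → (9,10) → (9,11) → (10,11) → (11,11) → (11,12) → (12,12)
Directions: right, down, right, down, right, up, right, up, right, right, right, right, down, right, down, right, up, up, right, right, down, down, left, down, right, down, left, down, left, left, left, down, right, right, right, right, down, left, down, left, down, right, down, down, right, down

Solution:

┌───────┬─────────┬───────┐
│A ↓    │↱ → → → ↓│  ↱ → ↓│
│ ╷ ╶─┬─┘ ┌───╴ ╷ └─┐ ┌─┐ │
│ │↳ ↓│↱ ↑│     │↳ ↓│↑│ │↓│
│ └─┐ ╵ ┌─┘ ┌───┴─┐ ╵ │ ╵ │
│   │↳ ↑│   │     │↳ ↑│↓ ↲│
├───┴───┘ ┌─┘ ╷ ╶─┴───┤ ╶─┤
│         │   │       │↳ ↓│
│ ╶─┬─────┘ ┌─┴─╴ ┌─╴ ├─╴ │
│   │       │     │   │↓ ↲│
├─╴ │ ╶───┬─┘ ╷ ┌─┴───┘ ┌─┤
│   │     │   │ │↓ ← ← ↲│ │
│ ╶─┼─────┤ ┌─┘ │ ╶─────┘ │
│   │     │ │   │↳ → → → ↓│
├─┐ ╵ ┌───┤ └─┐ └─────┬─╴ │
│ │   │   │   │       │↓ ↲│
│ └─┬─┘ ╶─┘ ╷ └─────┬─┘ ┌─┤
│   │       │       │↓ ↲│ │
├─╴ │ ╶─────┼─────┐ │ ╶─┤ │
│   │       │     │ │↳ ↓│ │
│ ╶─┴─────╴ │ ┌─╴ │ └─┐ │ │
│           │ │   │   │↓│ │
│ ┌───────┬─┤ └─┐ └─╴ │ ╵ │
│ │       │ │   │     │↳ ↓│
│ └───╴ ╷ ╵ └─┐ └─────┴─╴ │
│       │     │          B│
└───────┴─────┴───────────┘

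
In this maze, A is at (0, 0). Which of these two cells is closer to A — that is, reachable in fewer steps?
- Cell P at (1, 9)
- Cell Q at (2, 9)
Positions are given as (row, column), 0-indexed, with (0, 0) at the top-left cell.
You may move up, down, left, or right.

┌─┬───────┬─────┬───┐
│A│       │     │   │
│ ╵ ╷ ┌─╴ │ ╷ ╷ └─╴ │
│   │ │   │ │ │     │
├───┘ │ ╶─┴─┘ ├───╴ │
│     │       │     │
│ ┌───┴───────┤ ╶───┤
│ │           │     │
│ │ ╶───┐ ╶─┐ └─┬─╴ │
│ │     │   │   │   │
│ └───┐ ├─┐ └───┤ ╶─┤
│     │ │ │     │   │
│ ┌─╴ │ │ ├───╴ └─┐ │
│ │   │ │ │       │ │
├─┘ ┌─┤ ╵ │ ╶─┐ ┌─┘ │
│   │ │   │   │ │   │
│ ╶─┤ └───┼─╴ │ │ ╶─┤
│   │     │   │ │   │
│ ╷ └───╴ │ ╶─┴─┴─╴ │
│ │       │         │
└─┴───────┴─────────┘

Shortest path A → P at (1, 9): 18 steps
Shortest path A → Q at (2, 9): 19 steps

P is closer (18 steps vs 19 steps).

Path to P:

┌─┬───────┬─────┬───┐
│A│↱ → → ↓│  ↱ ↓│   │
│ ╵ ╷ ┌─╴ │ ╷ ╷ └─╴ │
│↳ ↑│ │↓ ↲│ │↑│↳ → P│
├───┘ │ ╶─┴─┘ ├───╴ │
│     │↳ → → ↑│     │
│ ┌───┴───────┤ ╶───┤
│ │           │     │
│ │ ╶───┐ ╶─┐ └─┬─╴ │
│ │     │   │   │   │
│ └───┐ ├─┐ └───┤ ╶─┤
│     │ │ │     │   │
│ ┌─╴ │ │ ├───╴ └─┐ │
│ │   │ │ │       │ │
├─┘ ┌─┤ ╵ │ ╶─┐ ┌─┘ │
│   │ │   │   │ │   │
│ ╶─┤ └───┼─╴ │ │ ╶─┤
│   │     │   │ │   │
│ ╷ └───╴ │ ╶─┴─┴─╴ │
│ │       │         │
└─┴───────┴─────────┘

Path to Q:

┌─┬───────┬─────┬───┐
│A│↱ → → ↓│  ↱ ↓│   │
│ ╵ ╷ ┌─╴ │ ╷ ╷ └─╴ │
│↳ ↑│ │↓ ↲│ │↑│↳ → ↓│
├───┘ │ ╶─┴─┘ ├───╴ │
│     │↳ → → ↑│    Q│
│ ┌───┴───────┤ ╶───┤
│ │           │     │
│ │ ╶───┐ ╶─┐ └─┬─╴ │
│ │     │   │   │   │
│ └───┐ ├─┐ └───┤ ╶─┤
│     │ │ │     │   │
│ ┌─╴ │ │ ├───╴ └─┐ │
│ │   │ │ │       │ │
├─┘ ┌─┤ ╵ │ ╶─┐ ┌─┘ │
│   │ │   │   │ │   │
│ ╶─┤ └───┼─╴ │ │ ╶─┤
│   │     │   │ │   │
│ ╷ └───╴ │ ╶─┴─┴─╴ │
│ │       │         │
└─┴───────┴─────────┘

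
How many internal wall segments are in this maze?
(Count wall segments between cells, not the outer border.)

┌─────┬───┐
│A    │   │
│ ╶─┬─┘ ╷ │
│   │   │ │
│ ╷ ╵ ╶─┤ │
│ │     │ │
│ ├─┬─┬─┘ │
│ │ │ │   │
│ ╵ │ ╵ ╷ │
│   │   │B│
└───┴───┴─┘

Counting internal wall segments:
Total internal walls: 16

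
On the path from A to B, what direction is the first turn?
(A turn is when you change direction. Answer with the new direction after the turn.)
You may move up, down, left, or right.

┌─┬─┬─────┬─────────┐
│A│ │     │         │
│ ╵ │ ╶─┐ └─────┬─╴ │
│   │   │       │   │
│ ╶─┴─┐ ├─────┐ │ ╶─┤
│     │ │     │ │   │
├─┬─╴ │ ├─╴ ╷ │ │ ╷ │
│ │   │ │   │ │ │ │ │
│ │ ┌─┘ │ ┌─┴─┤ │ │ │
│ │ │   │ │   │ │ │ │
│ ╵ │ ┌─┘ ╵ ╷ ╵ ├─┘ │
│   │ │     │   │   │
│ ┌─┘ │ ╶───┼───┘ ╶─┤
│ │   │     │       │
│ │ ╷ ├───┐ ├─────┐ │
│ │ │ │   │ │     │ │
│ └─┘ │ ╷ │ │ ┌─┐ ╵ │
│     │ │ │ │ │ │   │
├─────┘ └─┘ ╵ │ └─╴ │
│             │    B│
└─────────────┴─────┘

Directions: down, down, right, right, down, left, down, down, left, down, down, down, right, right, up, up, up, up, right, up, up, up, left, up, right, right, down, right, right, right, down, down, down, down, left, up, left, down, left, left, down, right, right, down, down, down, right, up, up, right, right, down, right, down
First turn direction: right

Solution:

┌─┬─┬─────┬─────────┐
│A│ │↱ → ↓│         │
│ ╵ │ ╶─┐ └─────┬─╴ │
│↓  │↑ ↰│↳ → → ↓│   │
│ ╶─┴─┐ ├─────┐ │ ╶─┤
│↳ → ↓│↑│     │↓│   │
├─┬─╴ │ ├─╴ ╷ │ │ ╷ │
│ │↓ ↲│↑│   │ │↓│ │ │
│ │ ┌─┘ │ ┌─┴─┤ │ │ │
│ │↓│↱ ↑│ │↓ ↰│↓│ │ │
│ ╵ │ ┌─┘ ╵ ╷ ╵ ├─┘ │
│↓ ↲│↑│↓ ← ↲│↑ ↲│   │
│ ┌─┘ │ ╶───┼───┘ ╶─┤
│↓│  ↑│↳ → ↓│       │
│ │ ╷ ├───┐ ├─────┐ │
│↓│ │↑│   │↓│↱ → ↓│ │
│ └─┘ │ ╷ │ │ ┌─┐ ╵ │
│↳ → ↑│ │ │↓│↑│ │↳ ↓│
├─────┘ └─┘ ╵ │ └─╴ │
│          ↳ ↑│    B│
└─────────────┴─────┘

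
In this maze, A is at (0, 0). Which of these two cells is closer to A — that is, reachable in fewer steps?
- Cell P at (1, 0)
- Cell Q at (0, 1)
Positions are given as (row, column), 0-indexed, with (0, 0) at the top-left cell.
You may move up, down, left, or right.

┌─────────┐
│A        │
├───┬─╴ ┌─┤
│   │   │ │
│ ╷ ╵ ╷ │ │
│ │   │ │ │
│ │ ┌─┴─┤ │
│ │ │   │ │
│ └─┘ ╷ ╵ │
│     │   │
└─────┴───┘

Shortest path A → P at (1, 0): 9 steps
Shortest path A → Q at (0, 1): 1 steps

Q is closer (1 steps vs 9 steps).

Path to P:

┌─────────┐
│A → → ↓  │
├───┬─╴ ┌─┤
│P ↰│↓ ↲│ │
│ ╷ ╵ ╷ │ │
│ │↑ ↲│ │ │
│ │ ┌─┴─┤ │
│ │ │   │ │
│ └─┘ ╷ ╵ │
│     │   │
└─────┴───┘

Path to Q:

┌─────────┐
│A Q      │
├───┬─╴ ┌─┤
│   │   │ │
│ ╷ ╵ ╷ │ │
│ │   │ │ │
│ │ ┌─┴─┤ │
│ │ │   │ │
│ └─┘ ╷ ╵ │
│     │   │
└─────┴───┘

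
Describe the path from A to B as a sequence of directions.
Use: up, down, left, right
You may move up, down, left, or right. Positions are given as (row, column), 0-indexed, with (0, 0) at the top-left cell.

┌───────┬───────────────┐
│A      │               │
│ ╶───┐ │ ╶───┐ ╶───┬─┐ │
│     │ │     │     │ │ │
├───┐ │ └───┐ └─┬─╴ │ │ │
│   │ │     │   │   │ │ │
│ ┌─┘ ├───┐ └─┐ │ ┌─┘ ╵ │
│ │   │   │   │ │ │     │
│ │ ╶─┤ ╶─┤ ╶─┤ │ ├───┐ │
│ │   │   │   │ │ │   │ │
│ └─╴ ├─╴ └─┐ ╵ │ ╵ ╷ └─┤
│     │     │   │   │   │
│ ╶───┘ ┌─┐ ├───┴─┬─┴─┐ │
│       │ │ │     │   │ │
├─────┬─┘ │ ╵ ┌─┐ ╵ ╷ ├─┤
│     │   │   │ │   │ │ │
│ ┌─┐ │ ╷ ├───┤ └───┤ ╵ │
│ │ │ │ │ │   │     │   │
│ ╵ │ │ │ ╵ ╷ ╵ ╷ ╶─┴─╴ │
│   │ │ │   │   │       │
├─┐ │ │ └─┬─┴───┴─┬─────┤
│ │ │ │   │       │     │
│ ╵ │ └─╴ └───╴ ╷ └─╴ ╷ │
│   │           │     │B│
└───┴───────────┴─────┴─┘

Finding the path and converting it to directions:
Path through cells: (0,0) → (1,0) → (1,1) → (1,2) → (2,2) → (3,2) → (3,1) → (4,1) → (4,2) → (5,2) → (5,1) → (5,0) → (6,0) → (6,1) → (6,2) → (6,3) → (5,3) → (5,4) → (5,5) → (6,5) → (7,5) → (7,6) → (6,6) → (6,7) → (6,8) → (7,8) → (7,9) → (6,9) → (6,10) → (7,10) → (8,10) → (8,11) → (9,11) → (9,10) → (9,9) → (9,8) → (8,8) → (8,7) → (9,7) → (9,6) → (8,6) → (8,5) → (9,5) → (9,4) → (8,4) → (7,4) → (7,3) → (8,3) → (9,3) → (10,3) → (10,4) → (11,4) → (11,5) → (11,6) → (11,7) → (10,7) → (10,8) → (11,8) → (11,9) → (11,10) → (10,10) → (10,11) → (11,11)
Directions: down, right, right, down, down, left, down, right, down, left, left, down, right, right, right, up, right, right, down, down, right, up, right, right, down, right, up, right, down, down, right, down, left, left, left, up, left, down, left, up, left, down, left, up, up, left, down, down, down, right, down, right, right, right, up, right, down, right, right, up, right, down

Solution:

┌───────┬───────────────┐
│A      │               │
│ ╶───┐ │ ╶───┐ ╶───┬─┐ │
│↳ → ↓│ │     │     │ │ │
├───┐ │ └───┐ └─┬─╴ │ │ │
│   │↓│     │   │   │ │ │
│ ┌─┘ ├───┐ └─┐ │ ┌─┘ ╵ │
│ │↓ ↲│   │   │ │ │     │
│ │ ╶─┤ ╶─┤ ╶─┤ │ ├───┐ │
│ │↳ ↓│   │   │ │ │   │ │
│ └─╴ ├─╴ └─┐ ╵ │ ╵ ╷ └─┤
│↓ ← ↲│↱ → ↓│   │   │   │
│ ╶───┘ ┌─┐ ├───┴─┬─┴─┐ │
│↳ → → ↑│ │↓│↱ → ↓│↱ ↓│ │
├─────┬─┘ │ ╵ ┌─┐ ╵ ╷ ├─┤
│     │↓ ↰│↳ ↑│ │↳ ↑│↓│ │
│ ┌─┐ │ ╷ ├───┤ └───┤ ╵ │
│ │ │ │↓│↑│↓ ↰│↓ ↰  │↳ ↓│
│ ╵ │ │ │ ╵ ╷ ╵ ╷ ╶─┴─╴ │
│   │ │↓│↑ ↲│↑ ↲│↑ ← ← ↲│
├─┐ │ │ └─┬─┴───┴─┬─────┤
│ │ │ │↳ ↓│    ↱ ↓│  ↱ ↓│
│ ╵ │ └─╴ └───╴ ╷ └─╴ ╷ │
│   │    ↳ → → ↑│↳ → ↑│B│
└───┴───────────┴─────┴─┘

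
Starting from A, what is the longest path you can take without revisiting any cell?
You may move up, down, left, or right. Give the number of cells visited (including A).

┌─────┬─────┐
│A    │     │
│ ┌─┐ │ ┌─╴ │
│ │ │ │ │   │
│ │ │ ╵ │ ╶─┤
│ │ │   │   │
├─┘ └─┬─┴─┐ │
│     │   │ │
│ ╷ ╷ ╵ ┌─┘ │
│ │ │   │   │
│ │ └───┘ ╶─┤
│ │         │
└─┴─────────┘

Finding longest simple path using DFS:
Start: (0, 0)
Longest path visits 28 cells
Path: A → right → right → down → down → right → up → up → right → right → down → left → down → right → down → down → left → down → left → left → left → up → up → right → down → right → up → right

Solution:

┌─────┬─────┐
│A → ↓│↱ → ↓│
│ ┌─┐ │ ┌─╴ │
│ │ │↓│↑│↓ ↲│
│ │ │ ╵ │ ╶─┤
│ │ │↳ ↑│↳ ↓│
├─┘ └─┬─┴─┐ │
│  ↱ ↓│↱ B│↓│
│ ╷ ╷ ╵ ┌─┘ │
│ │↑│↳ ↑│↓ ↲│
│ │ └───┘ ╶─┤
│ │↑ ← ← ↲  │
└─┴─────────┘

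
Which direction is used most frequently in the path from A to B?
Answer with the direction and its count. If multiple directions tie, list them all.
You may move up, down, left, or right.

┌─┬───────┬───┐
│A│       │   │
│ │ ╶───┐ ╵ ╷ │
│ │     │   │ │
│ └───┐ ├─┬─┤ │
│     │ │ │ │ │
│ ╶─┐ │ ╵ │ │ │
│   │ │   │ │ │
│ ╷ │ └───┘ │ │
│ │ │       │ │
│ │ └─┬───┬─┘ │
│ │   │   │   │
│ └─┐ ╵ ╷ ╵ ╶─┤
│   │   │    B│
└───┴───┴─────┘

Directions: down, down, down, right, down, down, right, down, right, up, right, down, right, right
Counts: {'down': 7, 'right': 6, 'up': 1}
Most common: down (7 times)

Solution:

┌─┬───────┬───┐
│A│       │   │
│ │ ╶───┐ ╵ ╷ │
│↓│     │   │ │
│ └───┐ ├─┬─┤ │
│↓    │ │ │ │ │
│ ╶─┐ │ ╵ │ │ │
│↳ ↓│ │   │ │ │
│ ╷ │ └───┘ │ │
│ │↓│       │ │
│ │ └─┬───┬─┘ │
│ │↳ ↓│↱ ↓│   │
│ └─┐ ╵ ╷ ╵ ╶─┤
│   │↳ ↑│↳ → B│
└───┴───┴─────┘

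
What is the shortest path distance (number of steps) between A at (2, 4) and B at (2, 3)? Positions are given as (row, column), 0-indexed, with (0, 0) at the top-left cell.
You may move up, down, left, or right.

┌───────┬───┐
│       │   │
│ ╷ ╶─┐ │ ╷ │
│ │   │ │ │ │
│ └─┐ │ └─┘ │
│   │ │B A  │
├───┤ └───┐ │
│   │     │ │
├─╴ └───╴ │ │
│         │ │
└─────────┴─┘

Finding path from (2, 4) to (2, 3):
Path: (2,4) → (2,3)
Distance: 1 steps

Solution:

┌───────┬───┐
│       │   │
│ ╷ ╶─┐ │ ╷ │
│ │   │ │ │ │
│ └─┐ │ └─┘ │
│   │ │B A  │
├───┤ └───┐ │
│   │     │ │
├─╴ └───╴ │ │
│         │ │
└─────────┴─┘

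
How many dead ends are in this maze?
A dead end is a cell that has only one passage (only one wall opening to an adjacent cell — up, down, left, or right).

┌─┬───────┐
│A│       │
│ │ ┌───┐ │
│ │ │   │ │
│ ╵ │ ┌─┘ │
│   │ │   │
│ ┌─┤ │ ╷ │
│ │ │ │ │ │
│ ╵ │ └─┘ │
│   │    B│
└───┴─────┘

Checking each cell for number of passages:

Dead ends found at positions:
  (0, 0)
  (1, 3)
  (3, 1)
  (3, 3)
Total dead ends: 4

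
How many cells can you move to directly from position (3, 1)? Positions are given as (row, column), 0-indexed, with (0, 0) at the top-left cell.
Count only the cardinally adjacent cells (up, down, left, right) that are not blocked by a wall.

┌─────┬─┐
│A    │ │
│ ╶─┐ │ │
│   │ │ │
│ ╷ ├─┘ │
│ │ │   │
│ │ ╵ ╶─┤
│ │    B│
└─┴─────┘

Checking passable neighbors of (3, 1):
Neighbors: (2, 1), (3, 2)
Count: 2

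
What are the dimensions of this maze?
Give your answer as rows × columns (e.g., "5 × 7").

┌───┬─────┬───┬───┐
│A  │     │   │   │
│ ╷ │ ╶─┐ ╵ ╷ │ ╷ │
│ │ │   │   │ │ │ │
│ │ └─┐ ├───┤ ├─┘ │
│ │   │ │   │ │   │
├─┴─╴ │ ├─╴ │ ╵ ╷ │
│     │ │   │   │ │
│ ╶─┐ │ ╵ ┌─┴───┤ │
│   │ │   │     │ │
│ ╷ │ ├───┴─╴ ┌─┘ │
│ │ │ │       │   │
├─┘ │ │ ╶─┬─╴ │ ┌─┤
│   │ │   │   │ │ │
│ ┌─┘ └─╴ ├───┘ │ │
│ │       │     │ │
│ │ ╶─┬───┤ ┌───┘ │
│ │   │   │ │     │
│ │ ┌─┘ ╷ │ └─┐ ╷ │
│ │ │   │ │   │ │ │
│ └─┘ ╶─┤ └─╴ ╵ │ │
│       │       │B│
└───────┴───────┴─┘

Counting the maze dimensions:
Rows (vertical): 11
Columns (horizontal): 9
Dimensions: 11 × 9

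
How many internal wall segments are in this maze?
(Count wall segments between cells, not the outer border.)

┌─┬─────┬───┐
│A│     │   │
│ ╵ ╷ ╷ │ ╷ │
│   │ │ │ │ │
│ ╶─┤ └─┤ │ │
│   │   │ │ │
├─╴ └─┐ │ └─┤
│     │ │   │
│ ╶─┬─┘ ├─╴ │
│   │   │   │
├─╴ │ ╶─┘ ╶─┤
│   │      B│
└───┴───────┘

Counting internal wall segments:
Total internal walls: 25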